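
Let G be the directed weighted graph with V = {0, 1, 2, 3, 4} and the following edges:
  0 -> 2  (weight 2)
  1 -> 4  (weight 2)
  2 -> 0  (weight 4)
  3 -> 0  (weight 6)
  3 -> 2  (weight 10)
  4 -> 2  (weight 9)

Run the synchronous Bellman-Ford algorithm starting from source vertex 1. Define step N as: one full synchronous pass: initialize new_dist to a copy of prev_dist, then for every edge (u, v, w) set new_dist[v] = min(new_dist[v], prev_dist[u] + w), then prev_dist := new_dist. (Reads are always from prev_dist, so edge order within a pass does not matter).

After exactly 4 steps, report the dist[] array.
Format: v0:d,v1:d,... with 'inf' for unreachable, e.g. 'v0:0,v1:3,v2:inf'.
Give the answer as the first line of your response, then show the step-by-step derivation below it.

v0:15,v1:0,v2:11,v3:inf,v4:2

step 1: dist = v0:inf,v1:0,v2:inf,v3:inf,v4:2
step 2: dist = v0:inf,v1:0,v2:11,v3:inf,v4:2
step 3: dist = v0:15,v1:0,v2:11,v3:inf,v4:2
step 4: dist = v0:15,v1:0,v2:11,v3:inf,v4:2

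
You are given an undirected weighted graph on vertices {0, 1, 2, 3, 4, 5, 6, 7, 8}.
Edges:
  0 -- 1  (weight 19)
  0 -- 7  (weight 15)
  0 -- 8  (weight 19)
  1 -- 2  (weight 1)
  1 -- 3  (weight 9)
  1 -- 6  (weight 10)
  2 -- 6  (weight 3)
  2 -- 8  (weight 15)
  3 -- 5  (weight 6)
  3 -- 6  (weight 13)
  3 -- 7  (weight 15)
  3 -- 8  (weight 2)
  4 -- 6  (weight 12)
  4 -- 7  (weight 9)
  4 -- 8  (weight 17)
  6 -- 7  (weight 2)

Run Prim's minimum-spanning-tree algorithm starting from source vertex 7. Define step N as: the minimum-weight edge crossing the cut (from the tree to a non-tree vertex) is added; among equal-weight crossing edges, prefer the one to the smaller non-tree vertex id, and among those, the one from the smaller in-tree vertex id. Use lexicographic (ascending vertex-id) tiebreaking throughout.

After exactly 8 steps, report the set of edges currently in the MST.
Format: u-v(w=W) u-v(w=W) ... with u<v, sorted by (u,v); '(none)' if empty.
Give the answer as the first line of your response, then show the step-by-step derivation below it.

0-7(w=15) 1-2(w=1) 1-3(w=9) 2-6(w=3) 3-5(w=6) 3-8(w=2) 4-7(w=9) 6-7(w=2)

step 1: add edge 6-7 (w=2); MST = {6-7(w=2)}
step 2: add edge 2-6 (w=3); MST = {2-6(w=3) 6-7(w=2)}
step 3: add edge 1-2 (w=1); MST = {1-2(w=1) 2-6(w=3) 6-7(w=2)}
step 4: add edge 1-3 (w=9); MST = {1-2(w=1) 1-3(w=9) 2-6(w=3) 6-7(w=2)}
step 5: add edge 3-8 (w=2); MST = {1-2(w=1) 1-3(w=9) 2-6(w=3) 3-8(w=2) 6-7(w=2)}
step 6: add edge 3-5 (w=6); MST = {1-2(w=1) 1-3(w=9) 2-6(w=3) 3-5(w=6) 3-8(w=2) 6-7(w=2)}
step 7: add edge 4-7 (w=9); MST = {1-2(w=1) 1-3(w=9) 2-6(w=3) 3-5(w=6) 3-8(w=2) 4-7(w=9) 6-7(w=2)}
step 8: add edge 0-7 (w=15); MST = {0-7(w=15) 1-2(w=1) 1-3(w=9) 2-6(w=3) 3-5(w=6) 3-8(w=2) 4-7(w=9) 6-7(w=2)}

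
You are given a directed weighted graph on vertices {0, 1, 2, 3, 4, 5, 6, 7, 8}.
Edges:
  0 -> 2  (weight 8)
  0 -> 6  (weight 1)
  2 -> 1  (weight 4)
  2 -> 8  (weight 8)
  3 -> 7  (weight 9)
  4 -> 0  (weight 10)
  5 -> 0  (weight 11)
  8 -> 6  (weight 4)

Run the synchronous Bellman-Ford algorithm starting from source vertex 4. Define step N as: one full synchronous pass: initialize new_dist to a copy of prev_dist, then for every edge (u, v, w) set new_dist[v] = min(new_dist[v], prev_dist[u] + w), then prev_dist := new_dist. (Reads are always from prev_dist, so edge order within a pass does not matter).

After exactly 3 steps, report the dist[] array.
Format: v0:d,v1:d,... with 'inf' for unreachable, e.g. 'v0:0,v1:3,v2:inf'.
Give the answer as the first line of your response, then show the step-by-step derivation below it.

v0:10,v1:22,v2:18,v3:inf,v4:0,v5:inf,v6:11,v7:inf,v8:26

step 1: dist = v0:10,v1:inf,v2:inf,v3:inf,v4:0,v5:inf,v6:inf,v7:inf,v8:inf
step 2: dist = v0:10,v1:inf,v2:18,v3:inf,v4:0,v5:inf,v6:11,v7:inf,v8:inf
step 3: dist = v0:10,v1:22,v2:18,v3:inf,v4:0,v5:inf,v6:11,v7:inf,v8:26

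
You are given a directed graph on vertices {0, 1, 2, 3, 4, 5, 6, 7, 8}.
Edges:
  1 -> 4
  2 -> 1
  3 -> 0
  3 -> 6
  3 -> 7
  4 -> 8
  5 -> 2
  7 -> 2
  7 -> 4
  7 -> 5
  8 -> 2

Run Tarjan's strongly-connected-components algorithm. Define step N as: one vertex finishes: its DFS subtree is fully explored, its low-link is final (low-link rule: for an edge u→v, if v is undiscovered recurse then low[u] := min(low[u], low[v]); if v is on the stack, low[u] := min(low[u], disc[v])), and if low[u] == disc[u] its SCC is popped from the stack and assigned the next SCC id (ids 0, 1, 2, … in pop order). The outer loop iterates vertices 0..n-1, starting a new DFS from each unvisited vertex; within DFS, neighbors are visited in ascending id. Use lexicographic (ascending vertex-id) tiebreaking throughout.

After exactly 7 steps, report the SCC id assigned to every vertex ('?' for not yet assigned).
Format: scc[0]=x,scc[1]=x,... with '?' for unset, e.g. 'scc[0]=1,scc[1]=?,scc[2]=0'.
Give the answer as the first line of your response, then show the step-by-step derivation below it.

scc[0]=0,scc[1]=1,scc[2]=1,scc[3]=?,scc[4]=1,scc[5]=3,scc[6]=2,scc[7]=?,scc[8]=1

step 1: low=(low[0]=0,low[1]=?,low[2]=?,low[3]=?,low[4]=?,low[5]=?,low[6]=?,low[7]=?,low[8]=?); scc=(scc[0]=0,scc[1]=?,scc[2]=?,scc[3]=?,scc[4]=?,scc[5]=?,scc[6]=?,scc[7]=?,scc[8]=?)
step 2: low=(low[0]=0,low[1]=1,low[2]=1,low[3]=?,low[4]=2,low[5]=?,low[6]=?,low[7]=?,low[8]=3); scc=(scc[0]=0,scc[1]=?,scc[2]=?,scc[3]=?,scc[4]=?,scc[5]=?,scc[6]=?,scc[7]=?,scc[8]=?)
step 3: low=(low[0]=0,low[1]=1,low[2]=1,low[3]=?,low[4]=2,low[5]=?,low[6]=?,low[7]=?,low[8]=1); scc=(scc[0]=0,scc[1]=?,scc[2]=?,scc[3]=?,scc[4]=?,scc[5]=?,scc[6]=?,scc[7]=?,scc[8]=?)
step 4: low=(low[0]=0,low[1]=1,low[2]=1,low[3]=?,low[4]=1,low[5]=?,low[6]=?,low[7]=?,low[8]=1); scc=(scc[0]=0,scc[1]=?,scc[2]=?,scc[3]=?,scc[4]=?,scc[5]=?,scc[6]=?,scc[7]=?,scc[8]=?)
step 5: low=(low[0]=0,low[1]=1,low[2]=1,low[3]=?,low[4]=1,low[5]=?,low[6]=?,low[7]=?,low[8]=1); scc=(scc[0]=0,scc[1]=1,scc[2]=1,scc[3]=?,scc[4]=1,scc[5]=?,scc[6]=?,scc[7]=?,scc[8]=1)
step 6: low=(low[0]=0,low[1]=1,low[2]=1,low[3]=5,low[4]=1,low[5]=?,low[6]=6,low[7]=?,low[8]=1); scc=(scc[0]=0,scc[1]=1,scc[2]=1,scc[3]=?,scc[4]=1,scc[5]=?,scc[6]=2,scc[7]=?,scc[8]=1)
step 7: low=(low[0]=0,low[1]=1,low[2]=1,low[3]=5,low[4]=1,low[5]=8,low[6]=6,low[7]=7,low[8]=1); scc=(scc[0]=0,scc[1]=1,scc[2]=1,scc[3]=?,scc[4]=1,scc[5]=3,scc[6]=2,scc[7]=?,scc[8]=1)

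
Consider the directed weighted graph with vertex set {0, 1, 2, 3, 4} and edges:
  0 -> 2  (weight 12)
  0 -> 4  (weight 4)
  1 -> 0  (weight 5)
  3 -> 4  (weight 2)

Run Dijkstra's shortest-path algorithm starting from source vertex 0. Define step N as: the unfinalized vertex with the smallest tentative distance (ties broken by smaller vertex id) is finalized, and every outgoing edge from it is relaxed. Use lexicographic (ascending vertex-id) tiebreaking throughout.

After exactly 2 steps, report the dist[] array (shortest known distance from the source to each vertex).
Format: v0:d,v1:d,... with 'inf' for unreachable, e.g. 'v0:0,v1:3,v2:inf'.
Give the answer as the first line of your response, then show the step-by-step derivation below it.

v0:0,v1:inf,v2:12,v3:inf,v4:4

step 1: dist = v0:0,v1:inf,v2:12,v3:inf,v4:4
step 2: dist = v0:0,v1:inf,v2:12,v3:inf,v4:4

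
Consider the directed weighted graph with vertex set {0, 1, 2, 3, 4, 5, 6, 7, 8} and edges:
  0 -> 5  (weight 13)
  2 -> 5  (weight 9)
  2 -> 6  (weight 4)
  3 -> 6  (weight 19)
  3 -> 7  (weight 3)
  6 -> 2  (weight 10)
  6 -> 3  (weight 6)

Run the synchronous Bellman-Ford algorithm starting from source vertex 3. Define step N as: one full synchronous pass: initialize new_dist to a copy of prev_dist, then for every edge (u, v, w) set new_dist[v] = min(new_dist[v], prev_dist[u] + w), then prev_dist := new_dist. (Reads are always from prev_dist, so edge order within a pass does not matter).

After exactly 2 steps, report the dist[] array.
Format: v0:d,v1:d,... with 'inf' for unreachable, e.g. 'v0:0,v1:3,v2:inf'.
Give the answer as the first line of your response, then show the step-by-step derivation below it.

v0:inf,v1:inf,v2:29,v3:0,v4:inf,v5:inf,v6:19,v7:3,v8:inf

step 1: dist = v0:inf,v1:inf,v2:inf,v3:0,v4:inf,v5:inf,v6:19,v7:3,v8:inf
step 2: dist = v0:inf,v1:inf,v2:29,v3:0,v4:inf,v5:inf,v6:19,v7:3,v8:inf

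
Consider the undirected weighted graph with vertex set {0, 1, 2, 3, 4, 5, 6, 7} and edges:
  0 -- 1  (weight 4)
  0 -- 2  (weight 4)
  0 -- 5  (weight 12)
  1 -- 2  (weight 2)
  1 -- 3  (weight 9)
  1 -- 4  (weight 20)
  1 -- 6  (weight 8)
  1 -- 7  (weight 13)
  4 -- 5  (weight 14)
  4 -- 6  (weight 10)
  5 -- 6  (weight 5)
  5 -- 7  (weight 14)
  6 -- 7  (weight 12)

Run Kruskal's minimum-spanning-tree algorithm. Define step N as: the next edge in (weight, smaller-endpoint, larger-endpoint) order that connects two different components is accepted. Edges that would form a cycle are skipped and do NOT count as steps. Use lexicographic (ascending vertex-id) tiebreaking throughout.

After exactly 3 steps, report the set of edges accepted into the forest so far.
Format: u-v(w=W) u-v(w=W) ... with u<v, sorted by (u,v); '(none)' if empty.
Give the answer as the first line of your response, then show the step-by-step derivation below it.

0-1(w=4) 1-2(w=2) 5-6(w=5)

step 1: add edge 1-2 (w=2); MST = {1-2(w=2)}
step 2: add edge 0-1 (w=4); MST = {0-1(w=4) 1-2(w=2)}
step 3: add edge 5-6 (w=5); MST = {0-1(w=4) 1-2(w=2) 5-6(w=5)}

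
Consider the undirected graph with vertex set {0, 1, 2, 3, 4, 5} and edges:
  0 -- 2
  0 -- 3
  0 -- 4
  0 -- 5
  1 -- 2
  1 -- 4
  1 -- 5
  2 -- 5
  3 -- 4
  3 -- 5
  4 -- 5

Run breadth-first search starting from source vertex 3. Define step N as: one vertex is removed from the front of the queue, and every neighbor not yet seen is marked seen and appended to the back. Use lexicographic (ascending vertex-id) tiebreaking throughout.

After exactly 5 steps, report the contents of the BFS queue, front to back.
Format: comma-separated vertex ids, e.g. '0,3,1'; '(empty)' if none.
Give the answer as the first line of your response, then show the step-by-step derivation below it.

1

step 1: dequeue 3; queue=[0,4,5]; order=3
step 2: dequeue 0; queue=[4,5,2]; order=3,0
step 3: dequeue 4; queue=[5,2,1]; order=3,0,4
step 4: dequeue 5; queue=[2,1]; order=3,0,4,5
step 5: dequeue 2; queue=[1]; order=3,0,4,5,2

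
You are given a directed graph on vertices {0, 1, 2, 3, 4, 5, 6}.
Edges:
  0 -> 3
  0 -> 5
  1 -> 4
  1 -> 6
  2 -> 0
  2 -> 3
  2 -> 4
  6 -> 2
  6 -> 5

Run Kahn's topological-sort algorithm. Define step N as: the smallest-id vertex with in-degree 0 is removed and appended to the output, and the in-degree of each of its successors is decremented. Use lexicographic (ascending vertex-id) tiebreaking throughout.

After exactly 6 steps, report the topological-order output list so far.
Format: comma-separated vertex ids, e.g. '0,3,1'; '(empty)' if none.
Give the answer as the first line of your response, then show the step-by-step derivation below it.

1,6,2,0,3,4

step 1: output 1; order=[1]; indeg=(1,0,1,2,1,2,0)
step 2: output 6; order=[1,6]; indeg=(1,0,0,2,1,1,0)
step 3: output 2; order=[1,6,2]; indeg=(0,0,0,1,0,1,0)
step 4: output 0; order=[1,6,2,0]; indeg=(0,0,0,0,0,0,0)
step 5: output 3; order=[1,6,2,0,3]; indeg=(0,0,0,0,0,0,0)
step 6: output 4; order=[1,6,2,0,3,4]; indeg=(0,0,0,0,0,0,0)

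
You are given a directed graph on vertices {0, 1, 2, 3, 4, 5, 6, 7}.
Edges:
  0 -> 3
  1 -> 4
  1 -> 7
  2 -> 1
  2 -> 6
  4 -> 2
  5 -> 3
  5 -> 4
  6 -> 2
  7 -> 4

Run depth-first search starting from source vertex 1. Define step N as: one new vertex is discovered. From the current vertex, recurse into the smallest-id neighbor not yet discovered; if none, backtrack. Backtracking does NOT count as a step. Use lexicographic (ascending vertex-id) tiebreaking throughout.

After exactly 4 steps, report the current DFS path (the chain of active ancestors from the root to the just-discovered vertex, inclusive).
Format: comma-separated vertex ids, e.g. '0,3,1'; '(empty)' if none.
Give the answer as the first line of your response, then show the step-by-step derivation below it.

1,4,2,6

step 1: discover 1; path=1; order=1
step 2: discover 4; path=1>4; order=1,4
step 3: discover 2; path=1>4>2; order=1,4,2
step 4: discover 6; path=1>4>2>6; order=1,4,2,6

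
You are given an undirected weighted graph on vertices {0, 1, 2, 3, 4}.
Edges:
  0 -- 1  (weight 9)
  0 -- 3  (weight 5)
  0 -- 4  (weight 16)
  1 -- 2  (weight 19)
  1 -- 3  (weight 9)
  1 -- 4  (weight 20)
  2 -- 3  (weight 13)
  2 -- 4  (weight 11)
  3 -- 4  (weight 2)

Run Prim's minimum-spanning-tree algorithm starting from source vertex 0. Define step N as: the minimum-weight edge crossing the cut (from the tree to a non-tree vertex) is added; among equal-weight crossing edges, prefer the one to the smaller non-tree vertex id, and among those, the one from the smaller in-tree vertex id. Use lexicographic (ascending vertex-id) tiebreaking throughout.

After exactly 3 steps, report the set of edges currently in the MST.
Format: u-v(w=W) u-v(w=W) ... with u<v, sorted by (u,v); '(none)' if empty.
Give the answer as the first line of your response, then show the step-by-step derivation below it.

0-1(w=9) 0-3(w=5) 3-4(w=2)

step 1: add edge 0-3 (w=5); MST = {0-3(w=5)}
step 2: add edge 3-4 (w=2); MST = {0-3(w=5) 3-4(w=2)}
step 3: add edge 0-1 (w=9); MST = {0-1(w=9) 0-3(w=5) 3-4(w=2)}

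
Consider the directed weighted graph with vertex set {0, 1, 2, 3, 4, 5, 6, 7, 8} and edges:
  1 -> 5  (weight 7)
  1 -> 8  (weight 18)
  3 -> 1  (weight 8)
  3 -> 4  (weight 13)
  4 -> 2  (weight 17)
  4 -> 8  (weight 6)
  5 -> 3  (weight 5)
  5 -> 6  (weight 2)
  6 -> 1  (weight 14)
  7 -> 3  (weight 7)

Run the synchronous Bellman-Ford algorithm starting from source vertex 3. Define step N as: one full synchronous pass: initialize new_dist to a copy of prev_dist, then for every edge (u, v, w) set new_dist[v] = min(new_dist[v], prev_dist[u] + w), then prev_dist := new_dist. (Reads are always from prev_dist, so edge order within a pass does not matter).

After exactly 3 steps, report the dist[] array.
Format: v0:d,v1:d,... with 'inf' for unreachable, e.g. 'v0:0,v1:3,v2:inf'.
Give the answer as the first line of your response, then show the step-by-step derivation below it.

v0:inf,v1:8,v2:30,v3:0,v4:13,v5:15,v6:17,v7:inf,v8:19

step 1: dist = v0:inf,v1:8,v2:inf,v3:0,v4:13,v5:inf,v6:inf,v7:inf,v8:inf
step 2: dist = v0:inf,v1:8,v2:30,v3:0,v4:13,v5:15,v6:inf,v7:inf,v8:19
step 3: dist = v0:inf,v1:8,v2:30,v3:0,v4:13,v5:15,v6:17,v7:inf,v8:19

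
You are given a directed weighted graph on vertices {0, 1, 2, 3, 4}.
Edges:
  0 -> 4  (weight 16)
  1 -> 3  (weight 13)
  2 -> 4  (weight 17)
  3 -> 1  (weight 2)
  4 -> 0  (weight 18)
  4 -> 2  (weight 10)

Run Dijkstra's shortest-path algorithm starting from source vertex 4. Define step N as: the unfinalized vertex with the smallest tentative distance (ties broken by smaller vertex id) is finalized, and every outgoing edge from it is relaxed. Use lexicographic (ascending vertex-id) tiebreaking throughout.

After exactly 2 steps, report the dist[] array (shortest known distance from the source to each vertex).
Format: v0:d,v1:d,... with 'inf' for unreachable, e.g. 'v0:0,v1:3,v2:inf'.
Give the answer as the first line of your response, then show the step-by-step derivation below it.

v0:18,v1:inf,v2:10,v3:inf,v4:0

step 1: dist = v0:18,v1:inf,v2:10,v3:inf,v4:0
step 2: dist = v0:18,v1:inf,v2:10,v3:inf,v4:0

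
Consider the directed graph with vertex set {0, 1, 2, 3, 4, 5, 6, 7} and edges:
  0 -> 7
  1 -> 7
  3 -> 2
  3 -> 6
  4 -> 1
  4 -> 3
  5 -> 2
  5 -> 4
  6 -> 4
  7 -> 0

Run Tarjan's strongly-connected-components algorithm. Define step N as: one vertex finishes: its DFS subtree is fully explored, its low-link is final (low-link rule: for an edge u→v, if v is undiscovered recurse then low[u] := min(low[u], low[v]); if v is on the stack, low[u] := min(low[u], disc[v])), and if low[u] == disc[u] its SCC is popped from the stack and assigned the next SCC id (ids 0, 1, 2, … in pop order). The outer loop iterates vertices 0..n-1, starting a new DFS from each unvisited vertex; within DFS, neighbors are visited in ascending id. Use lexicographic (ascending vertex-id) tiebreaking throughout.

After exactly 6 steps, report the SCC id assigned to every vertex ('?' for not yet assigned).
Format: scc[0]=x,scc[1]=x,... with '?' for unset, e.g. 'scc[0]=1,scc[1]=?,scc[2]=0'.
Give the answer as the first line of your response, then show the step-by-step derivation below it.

scc[0]=0,scc[1]=1,scc[2]=2,scc[3]=?,scc[4]=?,scc[5]=?,scc[6]=?,scc[7]=0

step 1: low=(low[0]=0,low[1]=?,low[2]=?,low[3]=?,low[4]=?,low[5]=?,low[6]=?,low[7]=0); scc=(scc[0]=?,scc[1]=?,scc[2]=?,scc[3]=?,scc[4]=?,scc[5]=?,scc[6]=?,scc[7]=?)
step 2: low=(low[0]=0,low[1]=?,low[2]=?,low[3]=?,low[4]=?,low[5]=?,low[6]=?,low[7]=0); scc=(scc[0]=0,scc[1]=?,scc[2]=?,scc[3]=?,scc[4]=?,scc[5]=?,scc[6]=?,scc[7]=0)
step 3: low=(low[0]=0,low[1]=2,low[2]=?,low[3]=?,low[4]=?,low[5]=?,low[6]=?,low[7]=0); scc=(scc[0]=0,scc[1]=1,scc[2]=?,scc[3]=?,scc[4]=?,scc[5]=?,scc[6]=?,scc[7]=0)
step 4: low=(low[0]=0,low[1]=2,low[2]=3,low[3]=?,low[4]=?,low[5]=?,low[6]=?,low[7]=0); scc=(scc[0]=0,scc[1]=1,scc[2]=2,scc[3]=?,scc[4]=?,scc[5]=?,scc[6]=?,scc[7]=0)
step 5: low=(low[0]=0,low[1]=2,low[2]=3,low[3]=4,low[4]=4,low[5]=?,low[6]=5,low[7]=0); scc=(scc[0]=0,scc[1]=1,scc[2]=2,scc[3]=?,scc[4]=?,scc[5]=?,scc[6]=?,scc[7]=0)
step 6: low=(low[0]=0,low[1]=2,low[2]=3,low[3]=4,low[4]=4,low[5]=?,low[6]=4,low[7]=0); scc=(scc[0]=0,scc[1]=1,scc[2]=2,scc[3]=?,scc[4]=?,scc[5]=?,scc[6]=?,scc[7]=0)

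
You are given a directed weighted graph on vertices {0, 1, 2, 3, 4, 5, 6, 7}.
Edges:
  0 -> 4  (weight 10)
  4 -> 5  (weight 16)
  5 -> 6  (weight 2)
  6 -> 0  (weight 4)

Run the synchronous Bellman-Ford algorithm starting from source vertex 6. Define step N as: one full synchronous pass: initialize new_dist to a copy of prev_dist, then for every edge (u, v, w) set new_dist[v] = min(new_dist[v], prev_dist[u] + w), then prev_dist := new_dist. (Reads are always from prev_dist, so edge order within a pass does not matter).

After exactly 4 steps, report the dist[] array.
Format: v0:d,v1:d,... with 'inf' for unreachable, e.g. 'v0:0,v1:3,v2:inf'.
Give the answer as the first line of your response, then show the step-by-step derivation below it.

v0:4,v1:inf,v2:inf,v3:inf,v4:14,v5:30,v6:0,v7:inf

step 1: dist = v0:4,v1:inf,v2:inf,v3:inf,v4:inf,v5:inf,v6:0,v7:inf
step 2: dist = v0:4,v1:inf,v2:inf,v3:inf,v4:14,v5:inf,v6:0,v7:inf
step 3: dist = v0:4,v1:inf,v2:inf,v3:inf,v4:14,v5:30,v6:0,v7:inf
step 4: dist = v0:4,v1:inf,v2:inf,v3:inf,v4:14,v5:30,v6:0,v7:inf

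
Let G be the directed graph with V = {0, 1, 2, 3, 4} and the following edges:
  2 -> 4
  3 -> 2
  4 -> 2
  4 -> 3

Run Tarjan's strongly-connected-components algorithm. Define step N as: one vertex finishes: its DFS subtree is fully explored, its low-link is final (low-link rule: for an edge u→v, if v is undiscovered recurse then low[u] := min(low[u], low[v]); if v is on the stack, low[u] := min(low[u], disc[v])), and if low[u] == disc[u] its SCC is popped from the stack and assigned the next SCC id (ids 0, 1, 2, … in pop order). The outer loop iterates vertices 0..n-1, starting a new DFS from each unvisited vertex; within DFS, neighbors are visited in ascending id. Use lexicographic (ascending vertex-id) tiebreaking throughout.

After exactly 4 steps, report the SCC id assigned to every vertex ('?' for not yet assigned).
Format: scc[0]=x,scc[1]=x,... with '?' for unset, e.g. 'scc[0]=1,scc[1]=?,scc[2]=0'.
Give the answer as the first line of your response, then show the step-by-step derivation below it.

scc[0]=0,scc[1]=1,scc[2]=?,scc[3]=?,scc[4]=?

step 1: low=(low[0]=0,low[1]=?,low[2]=?,low[3]=?,low[4]=?); scc=(scc[0]=0,scc[1]=?,scc[2]=?,scc[3]=?,scc[4]=?)
step 2: low=(low[0]=0,low[1]=1,low[2]=?,low[3]=?,low[4]=?); scc=(scc[0]=0,scc[1]=1,scc[2]=?,scc[3]=?,scc[4]=?)
step 3: low=(low[0]=0,low[1]=1,low[2]=2,low[3]=2,low[4]=2); scc=(scc[0]=0,scc[1]=1,scc[2]=?,scc[3]=?,scc[4]=?)
step 4: low=(low[0]=0,low[1]=1,low[2]=2,low[3]=2,low[4]=2); scc=(scc[0]=0,scc[1]=1,scc[2]=?,scc[3]=?,scc[4]=?)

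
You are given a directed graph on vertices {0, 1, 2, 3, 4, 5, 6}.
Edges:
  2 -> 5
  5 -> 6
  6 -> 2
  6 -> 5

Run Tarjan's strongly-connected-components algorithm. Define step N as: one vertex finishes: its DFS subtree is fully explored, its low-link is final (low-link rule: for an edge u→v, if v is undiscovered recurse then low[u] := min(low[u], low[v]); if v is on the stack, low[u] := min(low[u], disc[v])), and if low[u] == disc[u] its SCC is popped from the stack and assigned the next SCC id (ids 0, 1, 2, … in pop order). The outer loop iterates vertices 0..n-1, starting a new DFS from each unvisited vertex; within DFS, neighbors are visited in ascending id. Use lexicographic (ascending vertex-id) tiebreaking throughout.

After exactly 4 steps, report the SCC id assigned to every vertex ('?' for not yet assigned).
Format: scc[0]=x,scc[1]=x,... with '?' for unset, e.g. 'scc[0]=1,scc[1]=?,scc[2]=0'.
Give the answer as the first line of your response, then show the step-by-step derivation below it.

scc[0]=0,scc[1]=1,scc[2]=?,scc[3]=?,scc[4]=?,scc[5]=?,scc[6]=?

step 1: low=(low[0]=0,low[1]=?,low[2]=?,low[3]=?,low[4]=?,low[5]=?,low[6]=?); scc=(scc[0]=0,scc[1]=?,scc[2]=?,scc[3]=?,scc[4]=?,scc[5]=?,scc[6]=?)
step 2: low=(low[0]=0,low[1]=1,low[2]=?,low[3]=?,low[4]=?,low[5]=?,low[6]=?); scc=(scc[0]=0,scc[1]=1,scc[2]=?,scc[3]=?,scc[4]=?,scc[5]=?,scc[6]=?)
step 3: low=(low[0]=0,low[1]=1,low[2]=2,low[3]=?,low[4]=?,low[5]=3,low[6]=2); scc=(scc[0]=0,scc[1]=1,scc[2]=?,scc[3]=?,scc[4]=?,scc[5]=?,scc[6]=?)
step 4: low=(low[0]=0,low[1]=1,low[2]=2,low[3]=?,low[4]=?,low[5]=2,low[6]=2); scc=(scc[0]=0,scc[1]=1,scc[2]=?,scc[3]=?,scc[4]=?,scc[5]=?,scc[6]=?)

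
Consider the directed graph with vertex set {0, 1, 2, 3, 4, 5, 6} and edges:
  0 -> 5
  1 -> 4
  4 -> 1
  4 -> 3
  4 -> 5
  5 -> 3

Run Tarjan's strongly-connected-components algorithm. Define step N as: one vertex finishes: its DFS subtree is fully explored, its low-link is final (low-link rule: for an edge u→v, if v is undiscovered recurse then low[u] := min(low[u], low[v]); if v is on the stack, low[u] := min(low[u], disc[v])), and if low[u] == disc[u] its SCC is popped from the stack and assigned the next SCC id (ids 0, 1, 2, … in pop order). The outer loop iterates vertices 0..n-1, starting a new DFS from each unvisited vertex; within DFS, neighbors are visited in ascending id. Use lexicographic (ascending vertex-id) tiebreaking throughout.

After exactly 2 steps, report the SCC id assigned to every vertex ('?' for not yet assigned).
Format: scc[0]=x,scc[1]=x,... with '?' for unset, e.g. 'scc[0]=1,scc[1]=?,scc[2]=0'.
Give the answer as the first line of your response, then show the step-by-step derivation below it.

scc[0]=?,scc[1]=?,scc[2]=?,scc[3]=0,scc[4]=?,scc[5]=1,scc[6]=?

step 1: low=(low[0]=0,low[1]=?,low[2]=?,low[3]=2,low[4]=?,low[5]=1,low[6]=?); scc=(scc[0]=?,scc[1]=?,scc[2]=?,scc[3]=0,scc[4]=?,scc[5]=?,scc[6]=?)
step 2: low=(low[0]=0,low[1]=?,low[2]=?,low[3]=2,low[4]=?,low[5]=1,low[6]=?); scc=(scc[0]=?,scc[1]=?,scc[2]=?,scc[3]=0,scc[4]=?,scc[5]=1,scc[6]=?)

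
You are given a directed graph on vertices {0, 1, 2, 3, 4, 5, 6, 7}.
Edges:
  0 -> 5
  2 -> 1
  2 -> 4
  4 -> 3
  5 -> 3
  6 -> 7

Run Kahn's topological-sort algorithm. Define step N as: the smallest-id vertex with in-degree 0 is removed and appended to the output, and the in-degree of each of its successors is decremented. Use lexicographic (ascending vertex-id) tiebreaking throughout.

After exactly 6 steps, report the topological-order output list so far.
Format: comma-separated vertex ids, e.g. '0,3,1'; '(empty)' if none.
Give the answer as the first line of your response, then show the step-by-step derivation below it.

0,2,1,4,5,3

step 1: output 0; order=[0]; indeg=(0,1,0,2,1,0,0,1)
step 2: output 2; order=[0,2]; indeg=(0,0,0,2,0,0,0,1)
step 3: output 1; order=[0,2,1]; indeg=(0,0,0,2,0,0,0,1)
step 4: output 4; order=[0,2,1,4]; indeg=(0,0,0,1,0,0,0,1)
step 5: output 5; order=[0,2,1,4,5]; indeg=(0,0,0,0,0,0,0,1)
step 6: output 3; order=[0,2,1,4,5,3]; indeg=(0,0,0,0,0,0,0,1)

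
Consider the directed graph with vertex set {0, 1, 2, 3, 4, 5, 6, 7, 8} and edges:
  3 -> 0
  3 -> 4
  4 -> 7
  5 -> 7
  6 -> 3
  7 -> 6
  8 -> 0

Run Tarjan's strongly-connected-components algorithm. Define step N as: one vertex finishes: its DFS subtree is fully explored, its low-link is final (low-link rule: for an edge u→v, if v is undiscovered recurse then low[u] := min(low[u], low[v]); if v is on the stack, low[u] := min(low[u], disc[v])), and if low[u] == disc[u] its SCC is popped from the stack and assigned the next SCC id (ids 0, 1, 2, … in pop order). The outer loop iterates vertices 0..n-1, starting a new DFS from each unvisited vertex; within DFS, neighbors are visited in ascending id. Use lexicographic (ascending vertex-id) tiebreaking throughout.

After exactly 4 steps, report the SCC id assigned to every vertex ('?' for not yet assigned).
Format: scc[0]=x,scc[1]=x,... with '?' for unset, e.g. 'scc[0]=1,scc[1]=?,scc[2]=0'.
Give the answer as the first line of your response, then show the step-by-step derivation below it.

scc[0]=0,scc[1]=1,scc[2]=2,scc[3]=?,scc[4]=?,scc[5]=?,scc[6]=?,scc[7]=?,scc[8]=?

step 1: low=(low[0]=0,low[1]=?,low[2]=?,low[3]=?,low[4]=?,low[5]=?,low[6]=?,low[7]=?,low[8]=?); scc=(scc[0]=0,scc[1]=?,scc[2]=?,scc[3]=?,scc[4]=?,scc[5]=?,scc[6]=?,scc[7]=?,scc[8]=?)
step 2: low=(low[0]=0,low[1]=1,low[2]=?,low[3]=?,low[4]=?,low[5]=?,low[6]=?,low[7]=?,low[8]=?); scc=(scc[0]=0,scc[1]=1,scc[2]=?,scc[3]=?,scc[4]=?,scc[5]=?,scc[6]=?,scc[7]=?,scc[8]=?)
step 3: low=(low[0]=0,low[1]=1,low[2]=2,low[3]=?,low[4]=?,low[5]=?,low[6]=?,low[7]=?,low[8]=?); scc=(scc[0]=0,scc[1]=1,scc[2]=2,scc[3]=?,scc[4]=?,scc[5]=?,scc[6]=?,scc[7]=?,scc[8]=?)
step 4: low=(low[0]=0,low[1]=1,low[2]=2,low[3]=3,low[4]=4,low[5]=?,low[6]=3,low[7]=5,low[8]=?); scc=(scc[0]=0,scc[1]=1,scc[2]=2,scc[3]=?,scc[4]=?,scc[5]=?,scc[6]=?,scc[7]=?,scc[8]=?)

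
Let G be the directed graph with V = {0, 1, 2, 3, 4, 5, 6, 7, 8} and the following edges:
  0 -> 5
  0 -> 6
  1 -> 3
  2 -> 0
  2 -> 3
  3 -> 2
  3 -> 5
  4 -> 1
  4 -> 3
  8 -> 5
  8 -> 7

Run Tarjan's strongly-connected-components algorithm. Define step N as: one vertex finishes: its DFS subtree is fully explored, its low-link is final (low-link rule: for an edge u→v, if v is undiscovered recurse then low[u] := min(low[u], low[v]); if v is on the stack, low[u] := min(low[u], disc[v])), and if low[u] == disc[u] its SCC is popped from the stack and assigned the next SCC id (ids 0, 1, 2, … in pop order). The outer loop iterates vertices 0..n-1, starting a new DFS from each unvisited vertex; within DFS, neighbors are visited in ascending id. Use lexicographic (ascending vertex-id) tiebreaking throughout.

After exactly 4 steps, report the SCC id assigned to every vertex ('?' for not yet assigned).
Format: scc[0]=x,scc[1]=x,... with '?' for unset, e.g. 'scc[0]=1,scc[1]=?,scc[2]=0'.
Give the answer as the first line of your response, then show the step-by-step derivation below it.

scc[0]=2,scc[1]=?,scc[2]=?,scc[3]=?,scc[4]=?,scc[5]=0,scc[6]=1,scc[7]=?,scc[8]=?

step 1: low=(low[0]=0,low[1]=?,low[2]=?,low[3]=?,low[4]=?,low[5]=1,low[6]=?,low[7]=?,low[8]=?); scc=(scc[0]=?,scc[1]=?,scc[2]=?,scc[3]=?,scc[4]=?,scc[5]=0,scc[6]=?,scc[7]=?,scc[8]=?)
step 2: low=(low[0]=0,low[1]=?,low[2]=?,low[3]=?,low[4]=?,low[5]=1,low[6]=2,low[7]=?,low[8]=?); scc=(scc[0]=?,scc[1]=?,scc[2]=?,scc[3]=?,scc[4]=?,scc[5]=0,scc[6]=1,scc[7]=?,scc[8]=?)
step 3: low=(low[0]=0,low[1]=?,low[2]=?,low[3]=?,low[4]=?,low[5]=1,low[6]=2,low[7]=?,low[8]=?); scc=(scc[0]=2,scc[1]=?,scc[2]=?,scc[3]=?,scc[4]=?,scc[5]=0,scc[6]=1,scc[7]=?,scc[8]=?)
step 4: low=(low[0]=0,low[1]=3,low[2]=4,low[3]=4,low[4]=?,low[5]=1,low[6]=2,low[7]=?,low[8]=?); scc=(scc[0]=2,scc[1]=?,scc[2]=?,scc[3]=?,scc[4]=?,scc[5]=0,scc[6]=1,scc[7]=?,scc[8]=?)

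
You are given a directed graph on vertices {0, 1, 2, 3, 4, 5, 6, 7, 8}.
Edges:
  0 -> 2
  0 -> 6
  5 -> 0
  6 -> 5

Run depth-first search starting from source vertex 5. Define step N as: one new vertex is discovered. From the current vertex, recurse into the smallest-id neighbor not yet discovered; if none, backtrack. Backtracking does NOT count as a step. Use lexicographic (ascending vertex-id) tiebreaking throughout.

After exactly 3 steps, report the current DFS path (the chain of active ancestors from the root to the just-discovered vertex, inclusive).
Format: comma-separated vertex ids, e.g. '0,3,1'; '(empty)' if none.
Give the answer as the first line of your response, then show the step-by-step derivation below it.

5,0,2

step 1: discover 5; path=5; order=5
step 2: discover 0; path=5>0; order=5,0
step 3: discover 2; path=5>0>2; order=5,0,2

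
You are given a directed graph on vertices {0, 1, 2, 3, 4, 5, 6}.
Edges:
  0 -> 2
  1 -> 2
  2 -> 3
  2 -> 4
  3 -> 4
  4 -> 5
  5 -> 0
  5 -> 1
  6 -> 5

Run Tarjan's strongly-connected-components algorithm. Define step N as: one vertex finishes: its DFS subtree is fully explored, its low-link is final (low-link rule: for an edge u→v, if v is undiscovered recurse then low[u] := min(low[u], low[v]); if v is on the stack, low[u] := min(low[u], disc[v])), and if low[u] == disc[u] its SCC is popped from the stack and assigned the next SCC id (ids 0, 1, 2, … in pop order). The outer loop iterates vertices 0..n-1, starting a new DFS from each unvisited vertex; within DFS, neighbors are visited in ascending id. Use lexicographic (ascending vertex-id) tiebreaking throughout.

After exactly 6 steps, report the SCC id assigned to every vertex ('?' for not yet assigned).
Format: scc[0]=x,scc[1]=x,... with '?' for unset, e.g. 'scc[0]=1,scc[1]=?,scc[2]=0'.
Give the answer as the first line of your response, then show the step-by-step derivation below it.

scc[0]=0,scc[1]=0,scc[2]=0,scc[3]=0,scc[4]=0,scc[5]=0,scc[6]=?

step 1: low=(low[0]=0,low[1]=1,low[2]=1,low[3]=2,low[4]=3,low[5]=0,low[6]=?); scc=(scc[0]=?,scc[1]=?,scc[2]=?,scc[3]=?,scc[4]=?,scc[5]=?,scc[6]=?)
step 2: low=(low[0]=0,low[1]=1,low[2]=1,low[3]=2,low[4]=3,low[5]=0,low[6]=?); scc=(scc[0]=?,scc[1]=?,scc[2]=?,scc[3]=?,scc[4]=?,scc[5]=?,scc[6]=?)
step 3: low=(low[0]=0,low[1]=1,low[2]=1,low[3]=2,low[4]=0,low[5]=0,low[6]=?); scc=(scc[0]=?,scc[1]=?,scc[2]=?,scc[3]=?,scc[4]=?,scc[5]=?,scc[6]=?)
step 4: low=(low[0]=0,low[1]=1,low[2]=1,low[3]=0,low[4]=0,low[5]=0,low[6]=?); scc=(scc[0]=?,scc[1]=?,scc[2]=?,scc[3]=?,scc[4]=?,scc[5]=?,scc[6]=?)
step 5: low=(low[0]=0,low[1]=1,low[2]=0,low[3]=0,low[4]=0,low[5]=0,low[6]=?); scc=(scc[0]=?,scc[1]=?,scc[2]=?,scc[3]=?,scc[4]=?,scc[5]=?,scc[6]=?)
step 6: low=(low[0]=0,low[1]=1,low[2]=0,low[3]=0,low[4]=0,low[5]=0,low[6]=?); scc=(scc[0]=0,scc[1]=0,scc[2]=0,scc[3]=0,scc[4]=0,scc[5]=0,scc[6]=?)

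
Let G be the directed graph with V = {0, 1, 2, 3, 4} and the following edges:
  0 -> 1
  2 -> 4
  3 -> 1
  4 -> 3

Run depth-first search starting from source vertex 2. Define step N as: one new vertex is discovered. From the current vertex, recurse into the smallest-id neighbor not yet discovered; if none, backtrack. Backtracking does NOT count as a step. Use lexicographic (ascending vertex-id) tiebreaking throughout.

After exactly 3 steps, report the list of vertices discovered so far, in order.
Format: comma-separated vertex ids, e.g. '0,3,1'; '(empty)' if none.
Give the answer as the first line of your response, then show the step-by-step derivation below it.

2,4,3

step 1: discover 2; path=2; order=2
step 2: discover 4; path=2>4; order=2,4
step 3: discover 3; path=2>4>3; order=2,4,3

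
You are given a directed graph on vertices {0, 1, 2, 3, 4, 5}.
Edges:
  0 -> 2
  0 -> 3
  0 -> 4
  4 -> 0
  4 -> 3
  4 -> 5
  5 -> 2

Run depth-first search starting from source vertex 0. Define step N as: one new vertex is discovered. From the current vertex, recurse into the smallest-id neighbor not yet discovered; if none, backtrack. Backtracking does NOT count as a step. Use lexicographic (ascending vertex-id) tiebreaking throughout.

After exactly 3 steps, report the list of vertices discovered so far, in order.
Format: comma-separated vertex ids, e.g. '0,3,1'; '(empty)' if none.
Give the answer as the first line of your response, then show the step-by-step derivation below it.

0,2,3

step 1: discover 0; path=0; order=0
step 2: discover 2; path=0>2; order=0,2
step 3: discover 3; path=0>3; order=0,2,3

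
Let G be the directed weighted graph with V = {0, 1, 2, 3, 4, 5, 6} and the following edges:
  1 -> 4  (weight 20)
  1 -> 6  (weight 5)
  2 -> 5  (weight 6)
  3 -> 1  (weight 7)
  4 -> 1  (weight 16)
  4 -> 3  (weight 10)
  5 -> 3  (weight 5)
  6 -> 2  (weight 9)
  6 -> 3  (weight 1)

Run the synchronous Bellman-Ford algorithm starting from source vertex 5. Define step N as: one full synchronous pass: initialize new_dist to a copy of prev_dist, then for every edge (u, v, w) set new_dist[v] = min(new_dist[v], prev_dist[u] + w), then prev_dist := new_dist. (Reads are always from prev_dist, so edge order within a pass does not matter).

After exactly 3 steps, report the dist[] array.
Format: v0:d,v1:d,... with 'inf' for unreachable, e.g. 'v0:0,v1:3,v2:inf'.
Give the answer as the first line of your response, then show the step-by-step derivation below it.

v0:inf,v1:12,v2:inf,v3:5,v4:32,v5:0,v6:17

step 1: dist = v0:inf,v1:inf,v2:inf,v3:5,v4:inf,v5:0,v6:inf
step 2: dist = v0:inf,v1:12,v2:inf,v3:5,v4:inf,v5:0,v6:inf
step 3: dist = v0:inf,v1:12,v2:inf,v3:5,v4:32,v5:0,v6:17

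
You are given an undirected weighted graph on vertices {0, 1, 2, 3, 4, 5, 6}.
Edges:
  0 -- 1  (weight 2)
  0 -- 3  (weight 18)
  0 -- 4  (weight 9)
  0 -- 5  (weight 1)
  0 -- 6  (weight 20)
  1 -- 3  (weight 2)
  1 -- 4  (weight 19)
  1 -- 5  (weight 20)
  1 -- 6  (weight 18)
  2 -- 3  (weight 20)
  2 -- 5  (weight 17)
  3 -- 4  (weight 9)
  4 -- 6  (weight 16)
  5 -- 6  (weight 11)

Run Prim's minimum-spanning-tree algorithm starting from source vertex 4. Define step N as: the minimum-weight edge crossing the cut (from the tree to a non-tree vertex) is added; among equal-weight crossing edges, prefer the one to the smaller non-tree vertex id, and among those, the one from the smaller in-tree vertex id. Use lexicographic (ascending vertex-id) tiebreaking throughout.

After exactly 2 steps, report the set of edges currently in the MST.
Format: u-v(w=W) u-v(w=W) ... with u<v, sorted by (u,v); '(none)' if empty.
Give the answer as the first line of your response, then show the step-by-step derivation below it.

0-4(w=9) 0-5(w=1)

step 1: add edge 0-4 (w=9); MST = {0-4(w=9)}
step 2: add edge 0-5 (w=1); MST = {0-4(w=9) 0-5(w=1)}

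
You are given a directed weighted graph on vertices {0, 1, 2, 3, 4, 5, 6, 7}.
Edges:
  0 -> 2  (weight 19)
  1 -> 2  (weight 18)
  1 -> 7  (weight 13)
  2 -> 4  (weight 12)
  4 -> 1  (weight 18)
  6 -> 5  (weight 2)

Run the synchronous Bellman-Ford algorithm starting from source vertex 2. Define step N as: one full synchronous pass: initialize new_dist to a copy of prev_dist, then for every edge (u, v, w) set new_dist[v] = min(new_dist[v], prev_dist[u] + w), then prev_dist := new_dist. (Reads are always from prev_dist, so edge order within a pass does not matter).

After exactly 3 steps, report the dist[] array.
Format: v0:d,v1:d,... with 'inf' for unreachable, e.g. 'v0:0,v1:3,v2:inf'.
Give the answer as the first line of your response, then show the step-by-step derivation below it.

v0:inf,v1:30,v2:0,v3:inf,v4:12,v5:inf,v6:inf,v7:43

step 1: dist = v0:inf,v1:inf,v2:0,v3:inf,v4:12,v5:inf,v6:inf,v7:inf
step 2: dist = v0:inf,v1:30,v2:0,v3:inf,v4:12,v5:inf,v6:inf,v7:inf
step 3: dist = v0:inf,v1:30,v2:0,v3:inf,v4:12,v5:inf,v6:inf,v7:43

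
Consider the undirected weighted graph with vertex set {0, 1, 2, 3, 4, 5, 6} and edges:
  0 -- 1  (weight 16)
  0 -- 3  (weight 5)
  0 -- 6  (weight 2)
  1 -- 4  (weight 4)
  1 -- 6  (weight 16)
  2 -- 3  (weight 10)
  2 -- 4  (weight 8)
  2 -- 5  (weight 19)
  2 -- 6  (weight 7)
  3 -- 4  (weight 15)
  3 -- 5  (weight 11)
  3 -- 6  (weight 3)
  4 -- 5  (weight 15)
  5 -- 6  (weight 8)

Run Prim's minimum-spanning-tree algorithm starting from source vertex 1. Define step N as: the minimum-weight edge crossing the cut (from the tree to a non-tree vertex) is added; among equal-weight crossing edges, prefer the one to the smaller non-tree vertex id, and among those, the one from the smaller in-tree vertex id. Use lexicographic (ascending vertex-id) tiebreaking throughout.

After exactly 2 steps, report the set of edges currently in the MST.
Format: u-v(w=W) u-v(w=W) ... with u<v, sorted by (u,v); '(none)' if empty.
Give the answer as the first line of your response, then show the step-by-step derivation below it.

1-4(w=4) 2-4(w=8)

step 1: add edge 1-4 (w=4); MST = {1-4(w=4)}
step 2: add edge 2-4 (w=8); MST = {1-4(w=4) 2-4(w=8)}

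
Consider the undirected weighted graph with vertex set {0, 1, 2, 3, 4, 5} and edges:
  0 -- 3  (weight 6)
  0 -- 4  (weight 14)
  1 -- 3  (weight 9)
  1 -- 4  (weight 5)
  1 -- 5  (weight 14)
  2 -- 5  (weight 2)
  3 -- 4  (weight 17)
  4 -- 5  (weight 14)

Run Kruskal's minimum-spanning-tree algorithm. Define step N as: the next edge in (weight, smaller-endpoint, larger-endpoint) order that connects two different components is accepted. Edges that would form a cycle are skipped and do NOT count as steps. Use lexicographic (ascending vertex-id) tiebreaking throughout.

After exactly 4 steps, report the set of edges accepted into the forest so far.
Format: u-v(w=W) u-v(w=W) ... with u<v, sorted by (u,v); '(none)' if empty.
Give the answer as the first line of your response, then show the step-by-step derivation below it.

0-3(w=6) 1-3(w=9) 1-4(w=5) 2-5(w=2)

step 1: add edge 2-5 (w=2); MST = {2-5(w=2)}
step 2: add edge 1-4 (w=5); MST = {1-4(w=5) 2-5(w=2)}
step 3: add edge 0-3 (w=6); MST = {0-3(w=6) 1-4(w=5) 2-5(w=2)}
step 4: add edge 1-3 (w=9); MST = {0-3(w=6) 1-3(w=9) 1-4(w=5) 2-5(w=2)}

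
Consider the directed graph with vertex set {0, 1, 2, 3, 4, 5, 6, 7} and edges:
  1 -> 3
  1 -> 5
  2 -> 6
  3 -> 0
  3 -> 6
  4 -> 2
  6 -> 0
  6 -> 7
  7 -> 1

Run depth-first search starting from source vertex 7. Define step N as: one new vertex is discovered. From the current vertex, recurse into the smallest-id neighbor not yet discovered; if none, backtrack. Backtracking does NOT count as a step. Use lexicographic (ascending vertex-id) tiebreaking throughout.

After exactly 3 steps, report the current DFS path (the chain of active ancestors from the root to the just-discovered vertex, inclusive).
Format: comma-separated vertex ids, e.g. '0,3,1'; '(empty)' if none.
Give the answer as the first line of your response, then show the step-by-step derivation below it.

7,1,3

step 1: discover 7; path=7; order=7
step 2: discover 1; path=7>1; order=7,1
step 3: discover 3; path=7>1>3; order=7,1,3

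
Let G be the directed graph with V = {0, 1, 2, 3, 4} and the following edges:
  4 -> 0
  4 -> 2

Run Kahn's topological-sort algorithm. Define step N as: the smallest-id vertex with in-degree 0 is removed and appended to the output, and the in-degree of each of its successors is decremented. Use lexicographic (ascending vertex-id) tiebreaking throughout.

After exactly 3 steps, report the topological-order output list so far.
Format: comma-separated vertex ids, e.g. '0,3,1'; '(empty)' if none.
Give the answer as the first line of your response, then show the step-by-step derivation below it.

1,3,4

step 1: output 1; order=[1]; indeg=(1,0,1,0,0)
step 2: output 3; order=[1,3]; indeg=(1,0,1,0,0)
step 3: output 4; order=[1,3,4]; indeg=(0,0,0,0,0)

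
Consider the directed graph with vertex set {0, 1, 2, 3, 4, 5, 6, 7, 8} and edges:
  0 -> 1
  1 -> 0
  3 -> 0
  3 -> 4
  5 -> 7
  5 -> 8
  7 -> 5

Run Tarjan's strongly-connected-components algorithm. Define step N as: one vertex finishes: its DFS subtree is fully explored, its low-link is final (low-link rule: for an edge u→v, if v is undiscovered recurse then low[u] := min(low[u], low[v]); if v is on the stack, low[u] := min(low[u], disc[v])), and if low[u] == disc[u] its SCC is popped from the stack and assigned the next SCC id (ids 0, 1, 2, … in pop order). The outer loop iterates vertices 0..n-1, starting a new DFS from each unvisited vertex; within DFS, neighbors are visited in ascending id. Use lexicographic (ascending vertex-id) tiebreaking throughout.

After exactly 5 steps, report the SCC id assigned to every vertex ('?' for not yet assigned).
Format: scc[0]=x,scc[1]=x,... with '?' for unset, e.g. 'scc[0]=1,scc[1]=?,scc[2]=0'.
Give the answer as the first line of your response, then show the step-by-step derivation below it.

scc[0]=0,scc[1]=0,scc[2]=1,scc[3]=3,scc[4]=2,scc[5]=?,scc[6]=?,scc[7]=?,scc[8]=?

step 1: low=(low[0]=0,low[1]=0,low[2]=?,low[3]=?,low[4]=?,low[5]=?,low[6]=?,low[7]=?,low[8]=?); scc=(scc[0]=?,scc[1]=?,scc[2]=?,scc[3]=?,scc[4]=?,scc[5]=?,scc[6]=?,scc[7]=?,scc[8]=?)
step 2: low=(low[0]=0,low[1]=0,low[2]=?,low[3]=?,low[4]=?,low[5]=?,low[6]=?,low[7]=?,low[8]=?); scc=(scc[0]=0,scc[1]=0,scc[2]=?,scc[3]=?,scc[4]=?,scc[5]=?,scc[6]=?,scc[7]=?,scc[8]=?)
step 3: low=(low[0]=0,low[1]=0,low[2]=2,low[3]=?,low[4]=?,low[5]=?,low[6]=?,low[7]=?,low[8]=?); scc=(scc[0]=0,scc[1]=0,scc[2]=1,scc[3]=?,scc[4]=?,scc[5]=?,scc[6]=?,scc[7]=?,scc[8]=?)
step 4: low=(low[0]=0,low[1]=0,low[2]=2,low[3]=3,low[4]=4,low[5]=?,low[6]=?,low[7]=?,low[8]=?); scc=(scc[0]=0,scc[1]=0,scc[2]=1,scc[3]=?,scc[4]=2,scc[5]=?,scc[6]=?,scc[7]=?,scc[8]=?)
step 5: low=(low[0]=0,low[1]=0,low[2]=2,low[3]=3,low[4]=4,low[5]=?,low[6]=?,low[7]=?,low[8]=?); scc=(scc[0]=0,scc[1]=0,scc[2]=1,scc[3]=3,scc[4]=2,scc[5]=?,scc[6]=?,scc[7]=?,scc[8]=?)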